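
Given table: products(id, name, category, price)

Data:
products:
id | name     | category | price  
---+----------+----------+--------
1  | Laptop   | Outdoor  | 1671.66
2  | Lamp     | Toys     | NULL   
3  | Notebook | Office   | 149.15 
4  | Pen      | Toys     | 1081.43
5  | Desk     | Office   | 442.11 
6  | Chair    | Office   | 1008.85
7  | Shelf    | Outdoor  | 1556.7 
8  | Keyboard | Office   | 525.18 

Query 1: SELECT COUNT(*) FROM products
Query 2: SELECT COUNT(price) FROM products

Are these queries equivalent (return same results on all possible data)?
No, not equivalent

Query 1 returns: [(8,)]
Query 2 returns: [(7,)]

Reason: COUNT(*) includes NULLs, COUNT(column) excludes them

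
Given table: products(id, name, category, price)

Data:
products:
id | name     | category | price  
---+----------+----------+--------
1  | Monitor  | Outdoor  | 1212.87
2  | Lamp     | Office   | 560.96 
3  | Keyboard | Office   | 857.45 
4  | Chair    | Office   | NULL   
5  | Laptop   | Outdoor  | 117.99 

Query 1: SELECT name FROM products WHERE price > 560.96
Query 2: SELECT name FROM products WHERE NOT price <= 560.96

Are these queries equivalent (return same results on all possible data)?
Yes, equivalent

Both queries return: [('Keyboard',), ('Monitor',)]

Reason: Both filter price > 560.96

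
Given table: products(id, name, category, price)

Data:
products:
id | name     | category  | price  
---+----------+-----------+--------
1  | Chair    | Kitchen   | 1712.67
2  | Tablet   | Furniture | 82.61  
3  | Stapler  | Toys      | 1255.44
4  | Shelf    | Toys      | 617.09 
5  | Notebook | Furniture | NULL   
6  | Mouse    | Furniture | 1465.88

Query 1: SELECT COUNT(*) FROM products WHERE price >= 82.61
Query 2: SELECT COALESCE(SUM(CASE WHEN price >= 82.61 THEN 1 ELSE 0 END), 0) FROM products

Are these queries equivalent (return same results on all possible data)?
Yes, equivalent

Both queries return: [(5,)]

Reason: COUNT with WHERE vs conditional SUM (COALESCE handles empty-table NULL)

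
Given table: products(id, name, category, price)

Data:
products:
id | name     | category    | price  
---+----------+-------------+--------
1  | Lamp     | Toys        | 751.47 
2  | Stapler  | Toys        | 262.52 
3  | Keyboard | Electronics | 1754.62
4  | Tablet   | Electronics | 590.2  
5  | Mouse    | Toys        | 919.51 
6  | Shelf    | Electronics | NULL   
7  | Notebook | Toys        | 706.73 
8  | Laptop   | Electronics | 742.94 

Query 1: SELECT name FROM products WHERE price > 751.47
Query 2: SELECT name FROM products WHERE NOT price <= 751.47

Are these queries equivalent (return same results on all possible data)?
Yes, equivalent

Both queries return: [('Keyboard',), ('Mouse',)]

Reason: Both filter price > 751.47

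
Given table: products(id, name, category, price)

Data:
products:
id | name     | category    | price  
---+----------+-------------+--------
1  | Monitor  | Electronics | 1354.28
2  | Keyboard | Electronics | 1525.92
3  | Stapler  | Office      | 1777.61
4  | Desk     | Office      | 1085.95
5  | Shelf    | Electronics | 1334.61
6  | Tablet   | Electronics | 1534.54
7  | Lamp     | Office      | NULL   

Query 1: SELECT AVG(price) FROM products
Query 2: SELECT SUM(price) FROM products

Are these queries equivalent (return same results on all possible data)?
No, not equivalent

Query 1 returns: [(1435.485,)]
Query 2 returns: [(8612.91,)]

Reason: AVG vs SUM give different aggregate values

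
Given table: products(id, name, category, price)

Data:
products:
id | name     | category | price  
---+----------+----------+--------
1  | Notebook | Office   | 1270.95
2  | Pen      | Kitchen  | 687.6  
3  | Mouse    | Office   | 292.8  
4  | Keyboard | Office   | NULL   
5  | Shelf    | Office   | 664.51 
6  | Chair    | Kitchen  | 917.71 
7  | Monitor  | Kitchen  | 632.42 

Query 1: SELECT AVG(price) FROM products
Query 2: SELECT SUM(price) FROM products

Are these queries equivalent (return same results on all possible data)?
No, not equivalent

Query 1 returns: [(744.3316666666666,)]
Query 2 returns: [(4465.99,)]

Reason: AVG vs SUM give different aggregate values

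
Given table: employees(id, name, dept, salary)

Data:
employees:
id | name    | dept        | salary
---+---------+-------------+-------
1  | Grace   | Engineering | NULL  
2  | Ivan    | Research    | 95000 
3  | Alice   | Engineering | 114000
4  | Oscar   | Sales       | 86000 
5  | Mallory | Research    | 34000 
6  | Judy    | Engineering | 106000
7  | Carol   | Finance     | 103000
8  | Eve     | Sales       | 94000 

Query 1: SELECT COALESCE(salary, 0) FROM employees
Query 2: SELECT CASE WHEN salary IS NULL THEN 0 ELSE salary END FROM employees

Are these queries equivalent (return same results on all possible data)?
Yes, equivalent

Both queries return: [(0,), (34000,), (86000,), (94000,), (95000,), (103000,), (106000,), (114000,)]

Reason: COALESCE vs CASE for NULL handling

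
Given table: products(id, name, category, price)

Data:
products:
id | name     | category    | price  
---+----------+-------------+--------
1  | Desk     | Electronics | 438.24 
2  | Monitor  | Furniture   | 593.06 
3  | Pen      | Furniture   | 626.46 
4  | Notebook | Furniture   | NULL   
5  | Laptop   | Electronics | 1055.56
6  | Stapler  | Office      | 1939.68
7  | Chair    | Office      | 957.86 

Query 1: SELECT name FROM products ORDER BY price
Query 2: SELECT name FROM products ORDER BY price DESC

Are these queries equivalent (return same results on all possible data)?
No, not equivalent

Query 1 returns: [('Notebook',), ('Desk',), ('Monitor',), ('Pen',), ('Chair',), ('Laptop',), ('Stapler',)]
Query 2 returns: [('Stapler',), ('Laptop',), ('Chair',), ('Pen',), ('Monitor',), ('Desk',), ('Notebook',)]

Reason: ASC vs DESC gives opposite ordering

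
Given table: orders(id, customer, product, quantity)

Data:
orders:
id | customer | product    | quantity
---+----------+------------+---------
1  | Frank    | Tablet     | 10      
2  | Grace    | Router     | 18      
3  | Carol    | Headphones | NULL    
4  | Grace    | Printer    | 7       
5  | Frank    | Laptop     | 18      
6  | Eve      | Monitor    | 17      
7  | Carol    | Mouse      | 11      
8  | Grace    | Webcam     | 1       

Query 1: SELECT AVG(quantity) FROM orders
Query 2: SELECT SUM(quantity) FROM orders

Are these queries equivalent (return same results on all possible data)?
No, not equivalent

Query 1 returns: [(11.714285714285714,)]
Query 2 returns: [(82,)]

Reason: AVG vs SUM give different aggregate values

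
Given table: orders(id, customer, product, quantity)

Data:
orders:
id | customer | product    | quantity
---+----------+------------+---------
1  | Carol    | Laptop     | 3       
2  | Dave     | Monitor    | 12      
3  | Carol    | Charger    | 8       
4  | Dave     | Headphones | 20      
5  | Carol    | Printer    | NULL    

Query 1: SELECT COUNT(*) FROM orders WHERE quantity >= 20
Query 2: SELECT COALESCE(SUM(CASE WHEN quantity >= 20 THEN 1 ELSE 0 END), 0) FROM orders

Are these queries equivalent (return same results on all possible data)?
Yes, equivalent

Both queries return: [(1,)]

Reason: COUNT with WHERE vs conditional SUM (COALESCE handles empty-table NULL)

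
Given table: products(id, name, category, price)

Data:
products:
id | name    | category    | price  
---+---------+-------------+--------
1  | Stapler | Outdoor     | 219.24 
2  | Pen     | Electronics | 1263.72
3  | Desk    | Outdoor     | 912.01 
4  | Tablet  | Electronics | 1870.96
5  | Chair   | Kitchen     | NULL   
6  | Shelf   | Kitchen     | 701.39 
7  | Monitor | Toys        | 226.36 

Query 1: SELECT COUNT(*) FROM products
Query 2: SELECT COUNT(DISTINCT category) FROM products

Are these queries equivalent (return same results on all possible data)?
No, not equivalent

Query 1 returns: [(7,)]
Query 2 returns: [(4,)]

Reason: COUNT(*) counts rows, COUNT(DISTINCT category) counts unique categorys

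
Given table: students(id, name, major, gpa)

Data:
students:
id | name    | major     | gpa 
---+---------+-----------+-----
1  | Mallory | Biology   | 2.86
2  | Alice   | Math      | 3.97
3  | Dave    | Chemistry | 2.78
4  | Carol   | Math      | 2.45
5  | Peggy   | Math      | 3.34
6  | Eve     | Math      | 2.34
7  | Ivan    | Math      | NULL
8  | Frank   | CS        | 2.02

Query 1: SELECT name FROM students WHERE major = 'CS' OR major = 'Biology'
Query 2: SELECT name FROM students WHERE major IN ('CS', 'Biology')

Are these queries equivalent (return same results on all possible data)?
Yes, equivalent

Both queries return: [('Frank',), ('Mallory',)]

Reason: OR vs IN are equivalent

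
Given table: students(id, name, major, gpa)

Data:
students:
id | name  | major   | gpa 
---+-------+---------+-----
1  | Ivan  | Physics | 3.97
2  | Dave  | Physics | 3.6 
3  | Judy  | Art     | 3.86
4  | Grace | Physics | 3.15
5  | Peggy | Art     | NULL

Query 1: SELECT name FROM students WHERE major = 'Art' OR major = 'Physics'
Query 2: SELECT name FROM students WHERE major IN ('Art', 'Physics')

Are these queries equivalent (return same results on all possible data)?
Yes, equivalent

Both queries return: [('Dave',), ('Grace',), ('Ivan',), ('Judy',), ('Peggy',)]

Reason: OR vs IN are equivalent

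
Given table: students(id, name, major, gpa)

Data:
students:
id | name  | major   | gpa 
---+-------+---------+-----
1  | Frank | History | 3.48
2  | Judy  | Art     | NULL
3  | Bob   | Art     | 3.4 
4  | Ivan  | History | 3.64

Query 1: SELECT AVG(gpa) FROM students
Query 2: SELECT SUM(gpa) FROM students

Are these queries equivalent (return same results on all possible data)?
No, not equivalent

Query 1 returns: [(3.5066666666666664,)]
Query 2 returns: [(10.52,)]

Reason: AVG vs SUM give different aggregate values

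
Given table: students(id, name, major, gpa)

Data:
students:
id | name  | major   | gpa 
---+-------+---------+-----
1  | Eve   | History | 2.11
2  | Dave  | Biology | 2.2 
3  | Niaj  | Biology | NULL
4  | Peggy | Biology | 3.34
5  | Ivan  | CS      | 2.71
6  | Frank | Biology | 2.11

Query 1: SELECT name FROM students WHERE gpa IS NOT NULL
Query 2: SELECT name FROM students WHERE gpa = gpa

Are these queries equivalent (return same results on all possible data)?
Yes, equivalent

Both queries return: [('Dave',), ('Eve',), ('Frank',), ('Ivan',), ('Peggy',)]

Reason: IS NOT NULL vs self-equality (both exclude NULLs)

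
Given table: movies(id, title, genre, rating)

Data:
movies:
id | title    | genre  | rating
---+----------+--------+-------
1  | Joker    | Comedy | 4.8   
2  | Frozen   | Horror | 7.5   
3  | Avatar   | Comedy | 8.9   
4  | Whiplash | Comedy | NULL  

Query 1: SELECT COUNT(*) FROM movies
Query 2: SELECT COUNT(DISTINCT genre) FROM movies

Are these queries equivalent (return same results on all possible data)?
No, not equivalent

Query 1 returns: [(4,)]
Query 2 returns: [(2,)]

Reason: COUNT(*) counts rows, COUNT(DISTINCT genre) counts unique genres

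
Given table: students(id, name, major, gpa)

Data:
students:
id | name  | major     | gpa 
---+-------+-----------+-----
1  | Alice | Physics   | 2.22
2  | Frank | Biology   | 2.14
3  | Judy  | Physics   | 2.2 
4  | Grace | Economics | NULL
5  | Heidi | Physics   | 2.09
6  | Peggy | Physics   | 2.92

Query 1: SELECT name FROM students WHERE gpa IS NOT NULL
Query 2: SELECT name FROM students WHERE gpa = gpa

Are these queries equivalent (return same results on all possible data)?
Yes, equivalent

Both queries return: [('Alice',), ('Frank',), ('Heidi',), ('Judy',), ('Peggy',)]

Reason: IS NOT NULL vs self-equality (both exclude NULLs)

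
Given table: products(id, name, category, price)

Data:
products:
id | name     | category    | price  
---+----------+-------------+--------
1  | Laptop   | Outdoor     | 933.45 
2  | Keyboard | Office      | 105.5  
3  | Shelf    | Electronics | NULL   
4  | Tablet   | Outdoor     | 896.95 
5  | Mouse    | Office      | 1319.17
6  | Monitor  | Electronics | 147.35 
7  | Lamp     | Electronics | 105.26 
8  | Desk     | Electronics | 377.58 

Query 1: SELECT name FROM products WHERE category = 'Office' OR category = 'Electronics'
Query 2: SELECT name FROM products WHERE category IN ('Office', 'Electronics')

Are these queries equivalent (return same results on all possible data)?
Yes, equivalent

Both queries return: [('Desk',), ('Keyboard',), ('Lamp',), ('Monitor',), ('Mouse',), ('Shelf',)]

Reason: OR vs IN are equivalent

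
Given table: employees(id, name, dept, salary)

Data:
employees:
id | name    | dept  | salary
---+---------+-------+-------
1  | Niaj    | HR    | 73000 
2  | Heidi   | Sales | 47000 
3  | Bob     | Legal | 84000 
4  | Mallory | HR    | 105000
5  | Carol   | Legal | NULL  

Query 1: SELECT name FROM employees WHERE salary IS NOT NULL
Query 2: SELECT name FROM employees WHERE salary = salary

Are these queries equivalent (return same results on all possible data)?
Yes, equivalent

Both queries return: [('Bob',), ('Heidi',), ('Mallory',), ('Niaj',)]

Reason: IS NOT NULL vs self-equality (both exclude NULLs)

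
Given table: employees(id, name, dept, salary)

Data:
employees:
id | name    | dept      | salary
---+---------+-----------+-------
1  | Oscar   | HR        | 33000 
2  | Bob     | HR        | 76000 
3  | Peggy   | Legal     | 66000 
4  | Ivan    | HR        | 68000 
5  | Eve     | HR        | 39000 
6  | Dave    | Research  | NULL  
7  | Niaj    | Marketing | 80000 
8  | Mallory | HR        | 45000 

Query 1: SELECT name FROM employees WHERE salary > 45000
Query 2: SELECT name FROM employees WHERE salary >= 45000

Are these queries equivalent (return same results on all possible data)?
No, not equivalent

Query 1 returns: [('Bob',), ('Peggy',), ('Ivan',), ('Niaj',)]
Query 2 returns: [('Bob',), ('Peggy',), ('Ivan',), ('Niaj',), ('Mallory',)]

Reason: > vs >= gives different results when salary = 45000 exists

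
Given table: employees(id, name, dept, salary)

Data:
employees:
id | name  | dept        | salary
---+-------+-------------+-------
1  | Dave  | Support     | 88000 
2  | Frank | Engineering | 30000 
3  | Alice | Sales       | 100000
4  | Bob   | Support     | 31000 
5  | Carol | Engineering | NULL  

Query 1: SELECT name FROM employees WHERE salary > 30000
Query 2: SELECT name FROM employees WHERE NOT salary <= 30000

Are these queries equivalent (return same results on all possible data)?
Yes, equivalent

Both queries return: [('Alice',), ('Bob',), ('Dave',)]

Reason: Both filter salary > 30000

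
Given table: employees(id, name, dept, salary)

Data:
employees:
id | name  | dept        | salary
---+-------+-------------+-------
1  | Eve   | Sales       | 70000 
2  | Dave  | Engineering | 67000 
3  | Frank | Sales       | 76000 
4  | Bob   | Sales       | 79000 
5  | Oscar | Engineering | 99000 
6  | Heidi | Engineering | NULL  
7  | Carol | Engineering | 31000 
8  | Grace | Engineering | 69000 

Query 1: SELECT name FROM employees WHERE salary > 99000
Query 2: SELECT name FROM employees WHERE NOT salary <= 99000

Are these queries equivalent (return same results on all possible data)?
Yes, equivalent

Both queries return: []

Reason: Both filter salary > 99000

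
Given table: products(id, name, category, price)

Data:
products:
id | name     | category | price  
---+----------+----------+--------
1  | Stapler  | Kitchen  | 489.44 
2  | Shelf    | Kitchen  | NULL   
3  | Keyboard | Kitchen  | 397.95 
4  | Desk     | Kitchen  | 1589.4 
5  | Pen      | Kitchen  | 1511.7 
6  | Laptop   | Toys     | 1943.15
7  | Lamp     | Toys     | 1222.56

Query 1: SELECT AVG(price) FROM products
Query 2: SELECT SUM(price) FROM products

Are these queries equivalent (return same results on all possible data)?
No, not equivalent

Query 1 returns: [(1192.3666666666666,)]
Query 2 returns: [(7154.2,)]

Reason: AVG vs SUM give different aggregate values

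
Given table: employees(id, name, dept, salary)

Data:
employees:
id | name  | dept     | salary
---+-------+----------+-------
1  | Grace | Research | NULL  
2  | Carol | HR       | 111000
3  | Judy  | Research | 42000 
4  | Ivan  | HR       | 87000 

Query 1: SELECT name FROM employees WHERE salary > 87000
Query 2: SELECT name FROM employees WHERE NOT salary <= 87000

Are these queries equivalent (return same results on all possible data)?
Yes, equivalent

Both queries return: [('Carol',)]

Reason: Both filter salary > 87000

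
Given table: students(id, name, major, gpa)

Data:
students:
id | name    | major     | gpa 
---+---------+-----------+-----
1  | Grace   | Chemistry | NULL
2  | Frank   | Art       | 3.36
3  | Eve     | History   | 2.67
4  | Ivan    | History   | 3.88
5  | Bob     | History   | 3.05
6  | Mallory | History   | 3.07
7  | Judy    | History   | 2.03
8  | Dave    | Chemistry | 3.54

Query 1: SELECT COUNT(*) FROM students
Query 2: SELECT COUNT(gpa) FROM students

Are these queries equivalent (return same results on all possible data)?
No, not equivalent

Query 1 returns: [(8,)]
Query 2 returns: [(7,)]

Reason: COUNT(*) includes NULLs, COUNT(column) excludes them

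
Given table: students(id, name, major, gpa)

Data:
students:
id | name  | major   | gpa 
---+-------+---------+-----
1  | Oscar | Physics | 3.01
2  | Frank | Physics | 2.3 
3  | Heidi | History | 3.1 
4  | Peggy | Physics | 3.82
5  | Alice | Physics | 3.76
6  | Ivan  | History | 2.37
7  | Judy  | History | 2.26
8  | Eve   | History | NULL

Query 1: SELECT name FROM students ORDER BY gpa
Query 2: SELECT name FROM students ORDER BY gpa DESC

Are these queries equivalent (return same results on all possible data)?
No, not equivalent

Query 1 returns: [('Eve',), ('Judy',), ('Frank',), ('Ivan',), ('Oscar',), ('Heidi',), ('Alice',), ('Peggy',)]
Query 2 returns: [('Peggy',), ('Alice',), ('Heidi',), ('Oscar',), ('Ivan',), ('Frank',), ('Judy',), ('Eve',)]

Reason: ASC vs DESC gives opposite ordering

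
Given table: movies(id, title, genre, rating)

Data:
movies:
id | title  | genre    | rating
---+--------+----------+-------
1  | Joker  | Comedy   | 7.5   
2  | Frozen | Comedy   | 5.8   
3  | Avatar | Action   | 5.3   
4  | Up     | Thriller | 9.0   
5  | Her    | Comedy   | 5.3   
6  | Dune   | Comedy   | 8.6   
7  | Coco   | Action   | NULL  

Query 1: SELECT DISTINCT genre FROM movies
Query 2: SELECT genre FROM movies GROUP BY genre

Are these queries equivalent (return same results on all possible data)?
Yes, equivalent

Both queries return: [('Action',), ('Comedy',), ('Thriller',)]

Reason: Both get unique genres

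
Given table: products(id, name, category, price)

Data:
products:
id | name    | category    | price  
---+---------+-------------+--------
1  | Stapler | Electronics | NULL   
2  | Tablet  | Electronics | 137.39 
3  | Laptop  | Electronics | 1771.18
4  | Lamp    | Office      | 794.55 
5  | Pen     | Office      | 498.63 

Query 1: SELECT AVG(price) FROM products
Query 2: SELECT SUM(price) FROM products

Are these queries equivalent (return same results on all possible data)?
No, not equivalent

Query 1 returns: [(800.4375,)]
Query 2 returns: [(3201.75,)]

Reason: AVG vs SUM give different aggregate values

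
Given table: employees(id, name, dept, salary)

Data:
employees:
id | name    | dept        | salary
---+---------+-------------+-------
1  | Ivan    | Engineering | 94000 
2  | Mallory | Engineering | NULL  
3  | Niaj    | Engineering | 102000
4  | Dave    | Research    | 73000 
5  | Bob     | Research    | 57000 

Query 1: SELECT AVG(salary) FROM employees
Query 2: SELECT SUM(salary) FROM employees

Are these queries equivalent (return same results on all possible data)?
No, not equivalent

Query 1 returns: [(81500.0,)]
Query 2 returns: [(326000,)]

Reason: AVG vs SUM give different aggregate values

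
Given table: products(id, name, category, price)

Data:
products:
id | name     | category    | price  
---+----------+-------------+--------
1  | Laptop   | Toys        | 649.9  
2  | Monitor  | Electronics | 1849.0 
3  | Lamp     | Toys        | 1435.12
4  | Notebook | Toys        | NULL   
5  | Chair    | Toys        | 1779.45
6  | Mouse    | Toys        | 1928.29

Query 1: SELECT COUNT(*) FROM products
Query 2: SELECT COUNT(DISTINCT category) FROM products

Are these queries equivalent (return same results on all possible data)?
No, not equivalent

Query 1 returns: [(6,)]
Query 2 returns: [(2,)]

Reason: COUNT(*) counts rows, COUNT(DISTINCT category) counts unique categorys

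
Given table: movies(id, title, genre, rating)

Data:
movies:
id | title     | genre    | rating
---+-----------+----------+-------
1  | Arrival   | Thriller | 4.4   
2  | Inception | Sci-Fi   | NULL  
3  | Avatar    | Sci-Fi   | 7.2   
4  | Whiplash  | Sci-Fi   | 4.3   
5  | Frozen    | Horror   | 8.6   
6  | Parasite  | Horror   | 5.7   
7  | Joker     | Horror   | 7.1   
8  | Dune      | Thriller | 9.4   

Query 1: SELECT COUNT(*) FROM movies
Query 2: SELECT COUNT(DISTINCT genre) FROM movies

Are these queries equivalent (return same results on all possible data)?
No, not equivalent

Query 1 returns: [(8,)]
Query 2 returns: [(3,)]

Reason: COUNT(*) counts rows, COUNT(DISTINCT genre) counts unique genres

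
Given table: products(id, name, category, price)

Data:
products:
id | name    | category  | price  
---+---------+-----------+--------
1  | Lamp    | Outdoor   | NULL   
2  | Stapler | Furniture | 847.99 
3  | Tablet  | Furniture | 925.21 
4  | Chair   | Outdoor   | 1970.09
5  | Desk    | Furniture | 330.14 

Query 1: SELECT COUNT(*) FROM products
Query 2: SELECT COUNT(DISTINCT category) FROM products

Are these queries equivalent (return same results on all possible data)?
No, not equivalent

Query 1 returns: [(5,)]
Query 2 returns: [(2,)]

Reason: COUNT(*) counts rows, COUNT(DISTINCT category) counts unique categorys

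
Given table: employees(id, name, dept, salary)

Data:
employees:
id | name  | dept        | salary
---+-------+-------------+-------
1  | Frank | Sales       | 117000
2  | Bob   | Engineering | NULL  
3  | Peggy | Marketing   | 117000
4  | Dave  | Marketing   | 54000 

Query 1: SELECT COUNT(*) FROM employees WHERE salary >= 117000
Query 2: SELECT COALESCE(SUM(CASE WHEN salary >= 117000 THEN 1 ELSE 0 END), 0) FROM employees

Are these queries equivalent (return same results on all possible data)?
Yes, equivalent

Both queries return: [(2,)]

Reason: COUNT with WHERE vs conditional SUM (COALESCE handles empty-table NULL)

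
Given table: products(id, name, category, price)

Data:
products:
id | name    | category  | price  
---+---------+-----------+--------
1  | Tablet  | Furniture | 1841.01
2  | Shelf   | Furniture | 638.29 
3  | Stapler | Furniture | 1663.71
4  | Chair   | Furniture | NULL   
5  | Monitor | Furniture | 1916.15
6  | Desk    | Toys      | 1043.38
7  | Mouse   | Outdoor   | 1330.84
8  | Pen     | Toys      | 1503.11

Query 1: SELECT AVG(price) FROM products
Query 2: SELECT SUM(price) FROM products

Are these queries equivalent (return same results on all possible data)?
No, not equivalent

Query 1 returns: [(1419.4985714285715,)]
Query 2 returns: [(9936.49,)]

Reason: AVG vs SUM give different aggregate values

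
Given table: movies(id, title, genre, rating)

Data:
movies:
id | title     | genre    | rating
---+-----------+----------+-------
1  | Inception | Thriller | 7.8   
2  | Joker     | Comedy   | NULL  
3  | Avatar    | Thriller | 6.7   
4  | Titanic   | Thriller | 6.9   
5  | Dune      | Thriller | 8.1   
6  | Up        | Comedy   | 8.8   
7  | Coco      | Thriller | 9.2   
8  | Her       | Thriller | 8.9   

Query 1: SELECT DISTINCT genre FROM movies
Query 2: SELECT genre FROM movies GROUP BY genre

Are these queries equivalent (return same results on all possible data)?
Yes, equivalent

Both queries return: [('Comedy',), ('Thriller',)]

Reason: Both get unique genres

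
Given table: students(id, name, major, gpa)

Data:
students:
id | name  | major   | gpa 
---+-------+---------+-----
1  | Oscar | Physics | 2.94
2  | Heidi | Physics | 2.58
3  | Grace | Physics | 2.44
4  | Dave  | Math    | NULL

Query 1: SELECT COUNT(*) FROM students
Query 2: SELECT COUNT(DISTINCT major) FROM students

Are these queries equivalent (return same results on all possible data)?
No, not equivalent

Query 1 returns: [(4,)]
Query 2 returns: [(2,)]

Reason: COUNT(*) counts rows, COUNT(DISTINCT major) counts unique majors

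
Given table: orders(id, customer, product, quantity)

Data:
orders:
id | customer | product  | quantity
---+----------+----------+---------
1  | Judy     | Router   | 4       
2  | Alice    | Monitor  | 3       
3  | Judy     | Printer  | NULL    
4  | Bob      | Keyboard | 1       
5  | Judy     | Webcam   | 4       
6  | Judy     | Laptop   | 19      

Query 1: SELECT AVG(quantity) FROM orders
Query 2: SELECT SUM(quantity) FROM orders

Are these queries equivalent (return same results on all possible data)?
No, not equivalent

Query 1 returns: [(6.2,)]
Query 2 returns: [(31,)]

Reason: AVG vs SUM give different aggregate values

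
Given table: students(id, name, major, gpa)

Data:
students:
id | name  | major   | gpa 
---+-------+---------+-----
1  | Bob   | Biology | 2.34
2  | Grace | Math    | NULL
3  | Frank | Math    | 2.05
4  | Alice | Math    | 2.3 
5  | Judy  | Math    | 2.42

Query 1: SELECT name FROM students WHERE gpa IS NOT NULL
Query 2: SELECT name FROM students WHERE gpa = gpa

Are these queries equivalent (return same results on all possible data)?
Yes, equivalent

Both queries return: [('Alice',), ('Bob',), ('Frank',), ('Judy',)]

Reason: IS NOT NULL vs self-equality (both exclude NULLs)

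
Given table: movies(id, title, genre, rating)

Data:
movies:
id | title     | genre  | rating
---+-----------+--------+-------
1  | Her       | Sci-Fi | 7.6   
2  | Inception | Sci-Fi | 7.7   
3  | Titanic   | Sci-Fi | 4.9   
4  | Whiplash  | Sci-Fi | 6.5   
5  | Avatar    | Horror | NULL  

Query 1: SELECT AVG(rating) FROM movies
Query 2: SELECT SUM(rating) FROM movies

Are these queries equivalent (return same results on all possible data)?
No, not equivalent

Query 1 returns: [(6.675,)]
Query 2 returns: [(26.7,)]

Reason: AVG vs SUM give different aggregate values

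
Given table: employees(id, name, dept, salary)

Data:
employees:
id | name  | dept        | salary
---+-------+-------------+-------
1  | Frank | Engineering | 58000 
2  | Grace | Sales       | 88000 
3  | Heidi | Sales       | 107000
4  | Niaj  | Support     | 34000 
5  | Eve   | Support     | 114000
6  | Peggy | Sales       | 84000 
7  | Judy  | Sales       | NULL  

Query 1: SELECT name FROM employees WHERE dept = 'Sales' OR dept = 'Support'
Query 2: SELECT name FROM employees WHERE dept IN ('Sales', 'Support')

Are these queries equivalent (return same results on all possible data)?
Yes, equivalent

Both queries return: [('Eve',), ('Grace',), ('Heidi',), ('Judy',), ('Niaj',), ('Peggy',)]

Reason: OR vs IN are equivalent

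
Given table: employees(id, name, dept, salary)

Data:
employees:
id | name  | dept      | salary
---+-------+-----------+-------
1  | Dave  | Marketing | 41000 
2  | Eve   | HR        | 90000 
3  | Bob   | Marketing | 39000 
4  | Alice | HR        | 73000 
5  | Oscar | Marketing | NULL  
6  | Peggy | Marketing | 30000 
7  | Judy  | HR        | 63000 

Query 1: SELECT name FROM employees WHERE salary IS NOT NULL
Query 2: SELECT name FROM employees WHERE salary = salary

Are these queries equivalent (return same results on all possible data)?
Yes, equivalent

Both queries return: [('Alice',), ('Bob',), ('Dave',), ('Eve',), ('Judy',), ('Peggy',)]

Reason: IS NOT NULL vs self-equality (both exclude NULLs)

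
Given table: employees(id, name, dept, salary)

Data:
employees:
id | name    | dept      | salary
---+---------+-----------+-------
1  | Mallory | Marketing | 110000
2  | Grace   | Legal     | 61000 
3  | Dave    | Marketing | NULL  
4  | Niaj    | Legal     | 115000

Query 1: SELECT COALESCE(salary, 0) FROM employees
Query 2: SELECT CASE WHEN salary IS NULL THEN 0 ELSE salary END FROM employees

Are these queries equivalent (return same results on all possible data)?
Yes, equivalent

Both queries return: [(0,), (61000,), (110000,), (115000,)]

Reason: COALESCE vs CASE for NULL handling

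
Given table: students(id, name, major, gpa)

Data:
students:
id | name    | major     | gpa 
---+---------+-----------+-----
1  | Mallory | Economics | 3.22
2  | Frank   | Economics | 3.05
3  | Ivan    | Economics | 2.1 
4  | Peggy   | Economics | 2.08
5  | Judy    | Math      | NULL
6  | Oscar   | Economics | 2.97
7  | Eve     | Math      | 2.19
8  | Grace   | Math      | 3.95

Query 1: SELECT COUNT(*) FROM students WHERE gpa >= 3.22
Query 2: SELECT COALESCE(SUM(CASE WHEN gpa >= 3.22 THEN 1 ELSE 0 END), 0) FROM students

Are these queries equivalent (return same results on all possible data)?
Yes, equivalent

Both queries return: [(2,)]

Reason: COUNT with WHERE vs conditional SUM (COALESCE handles empty-table NULL)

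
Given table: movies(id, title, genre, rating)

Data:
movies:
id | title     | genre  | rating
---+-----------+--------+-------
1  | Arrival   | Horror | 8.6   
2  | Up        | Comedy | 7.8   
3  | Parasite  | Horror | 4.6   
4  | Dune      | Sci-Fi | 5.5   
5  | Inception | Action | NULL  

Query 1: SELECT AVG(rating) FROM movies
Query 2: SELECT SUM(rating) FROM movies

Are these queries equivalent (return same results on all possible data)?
No, not equivalent

Query 1 returns: [(6.625,)]
Query 2 returns: [(26.5,)]

Reason: AVG vs SUM give different aggregate values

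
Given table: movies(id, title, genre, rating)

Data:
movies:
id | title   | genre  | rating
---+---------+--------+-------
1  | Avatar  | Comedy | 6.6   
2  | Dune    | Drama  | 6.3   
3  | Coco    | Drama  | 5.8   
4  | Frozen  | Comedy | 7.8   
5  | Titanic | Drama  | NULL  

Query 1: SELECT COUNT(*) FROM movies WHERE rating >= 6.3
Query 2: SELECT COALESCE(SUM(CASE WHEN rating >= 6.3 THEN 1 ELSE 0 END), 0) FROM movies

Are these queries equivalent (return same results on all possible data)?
Yes, equivalent

Both queries return: [(3,)]

Reason: COUNT with WHERE vs conditional SUM (COALESCE handles empty-table NULL)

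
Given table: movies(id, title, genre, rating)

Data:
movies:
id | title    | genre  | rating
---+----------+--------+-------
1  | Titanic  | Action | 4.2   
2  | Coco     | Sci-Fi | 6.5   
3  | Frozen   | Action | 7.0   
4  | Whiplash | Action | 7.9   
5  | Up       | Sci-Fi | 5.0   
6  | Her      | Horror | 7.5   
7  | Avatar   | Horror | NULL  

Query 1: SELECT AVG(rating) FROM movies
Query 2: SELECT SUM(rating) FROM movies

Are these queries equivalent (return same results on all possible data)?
No, not equivalent

Query 1 returns: [(6.3500000000000005,)]
Query 2 returns: [(38.1,)]

Reason: AVG vs SUM give different aggregate values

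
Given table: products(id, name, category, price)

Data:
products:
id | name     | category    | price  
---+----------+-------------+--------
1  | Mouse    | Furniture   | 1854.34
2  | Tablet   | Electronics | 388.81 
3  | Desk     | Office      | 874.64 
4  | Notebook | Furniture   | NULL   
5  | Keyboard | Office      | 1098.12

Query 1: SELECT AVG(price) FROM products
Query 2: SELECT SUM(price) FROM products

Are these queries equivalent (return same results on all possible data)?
No, not equivalent

Query 1 returns: [(1053.9775,)]
Query 2 returns: [(4215.91,)]

Reason: AVG vs SUM give different aggregate values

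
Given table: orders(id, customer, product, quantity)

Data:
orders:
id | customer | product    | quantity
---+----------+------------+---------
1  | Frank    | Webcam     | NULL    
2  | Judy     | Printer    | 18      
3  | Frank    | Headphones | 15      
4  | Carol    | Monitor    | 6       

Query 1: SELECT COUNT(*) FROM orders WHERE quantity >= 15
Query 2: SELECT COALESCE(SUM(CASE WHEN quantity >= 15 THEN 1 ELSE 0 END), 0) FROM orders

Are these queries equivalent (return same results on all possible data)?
Yes, equivalent

Both queries return: [(2,)]

Reason: COUNT with WHERE vs conditional SUM (COALESCE handles empty-table NULL)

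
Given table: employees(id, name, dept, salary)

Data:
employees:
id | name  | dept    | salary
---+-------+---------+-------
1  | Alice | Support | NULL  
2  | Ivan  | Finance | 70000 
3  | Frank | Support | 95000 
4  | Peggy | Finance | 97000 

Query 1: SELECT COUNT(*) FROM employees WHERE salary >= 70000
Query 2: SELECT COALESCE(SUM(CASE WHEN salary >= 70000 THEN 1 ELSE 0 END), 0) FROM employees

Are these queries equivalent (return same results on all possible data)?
Yes, equivalent

Both queries return: [(3,)]

Reason: COUNT with WHERE vs conditional SUM (COALESCE handles empty-table NULL)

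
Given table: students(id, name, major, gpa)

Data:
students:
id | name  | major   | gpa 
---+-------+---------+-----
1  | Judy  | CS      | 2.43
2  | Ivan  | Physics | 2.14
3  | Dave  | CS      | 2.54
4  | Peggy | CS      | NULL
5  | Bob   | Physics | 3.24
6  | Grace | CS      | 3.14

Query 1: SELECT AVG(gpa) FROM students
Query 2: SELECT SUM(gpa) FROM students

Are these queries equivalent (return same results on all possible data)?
No, not equivalent

Query 1 returns: [(2.698,)]
Query 2 returns: [(13.49,)]

Reason: AVG vs SUM give different aggregate values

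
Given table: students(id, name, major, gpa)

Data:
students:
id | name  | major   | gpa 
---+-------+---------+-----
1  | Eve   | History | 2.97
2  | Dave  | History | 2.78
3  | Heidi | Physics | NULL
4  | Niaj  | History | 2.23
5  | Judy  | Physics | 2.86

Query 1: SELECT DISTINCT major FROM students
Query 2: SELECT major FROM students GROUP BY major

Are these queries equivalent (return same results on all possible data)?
Yes, equivalent

Both queries return: [('History',), ('Physics',)]

Reason: Both get unique majors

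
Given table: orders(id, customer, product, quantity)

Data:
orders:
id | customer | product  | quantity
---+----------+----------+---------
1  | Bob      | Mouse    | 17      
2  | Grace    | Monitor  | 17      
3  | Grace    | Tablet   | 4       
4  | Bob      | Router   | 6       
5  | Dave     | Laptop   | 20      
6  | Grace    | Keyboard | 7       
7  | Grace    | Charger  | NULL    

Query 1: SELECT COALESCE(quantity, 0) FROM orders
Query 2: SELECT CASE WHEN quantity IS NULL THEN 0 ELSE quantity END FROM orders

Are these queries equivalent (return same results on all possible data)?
Yes, equivalent

Both queries return: [(0,), (4,), (6,), (7,), (17,), (17,), (20,)]

Reason: COALESCE vs CASE for NULL handling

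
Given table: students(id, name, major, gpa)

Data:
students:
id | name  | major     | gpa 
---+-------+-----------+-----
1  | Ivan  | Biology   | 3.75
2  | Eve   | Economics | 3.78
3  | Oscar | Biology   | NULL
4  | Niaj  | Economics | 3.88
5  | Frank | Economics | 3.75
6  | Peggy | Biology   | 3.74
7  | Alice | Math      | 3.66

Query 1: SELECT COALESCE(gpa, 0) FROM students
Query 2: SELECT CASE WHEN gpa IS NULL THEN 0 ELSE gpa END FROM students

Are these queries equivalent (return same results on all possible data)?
Yes, equivalent

Both queries return: [(0,), (3.66,), (3.74,), (3.75,), (3.75,), (3.78,), (3.88,)]

Reason: COALESCE vs CASE for NULL handling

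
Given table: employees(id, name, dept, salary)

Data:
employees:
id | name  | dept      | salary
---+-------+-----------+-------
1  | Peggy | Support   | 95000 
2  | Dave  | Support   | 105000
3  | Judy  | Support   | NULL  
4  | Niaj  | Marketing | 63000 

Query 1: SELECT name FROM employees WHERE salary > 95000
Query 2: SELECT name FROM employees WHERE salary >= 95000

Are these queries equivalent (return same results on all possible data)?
No, not equivalent

Query 1 returns: [('Dave',)]
Query 2 returns: [('Peggy',), ('Dave',)]

Reason: > vs >= gives different results when salary = 95000 exists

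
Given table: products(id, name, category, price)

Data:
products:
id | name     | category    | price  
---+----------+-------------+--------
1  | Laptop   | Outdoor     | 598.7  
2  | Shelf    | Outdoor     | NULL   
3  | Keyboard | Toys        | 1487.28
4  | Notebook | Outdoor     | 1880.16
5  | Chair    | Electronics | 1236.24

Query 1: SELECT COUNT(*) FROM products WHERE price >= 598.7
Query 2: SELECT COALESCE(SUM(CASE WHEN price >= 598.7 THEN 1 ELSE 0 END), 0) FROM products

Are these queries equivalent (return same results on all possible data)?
Yes, equivalent

Both queries return: [(4,)]

Reason: COUNT with WHERE vs conditional SUM (COALESCE handles empty-table NULL)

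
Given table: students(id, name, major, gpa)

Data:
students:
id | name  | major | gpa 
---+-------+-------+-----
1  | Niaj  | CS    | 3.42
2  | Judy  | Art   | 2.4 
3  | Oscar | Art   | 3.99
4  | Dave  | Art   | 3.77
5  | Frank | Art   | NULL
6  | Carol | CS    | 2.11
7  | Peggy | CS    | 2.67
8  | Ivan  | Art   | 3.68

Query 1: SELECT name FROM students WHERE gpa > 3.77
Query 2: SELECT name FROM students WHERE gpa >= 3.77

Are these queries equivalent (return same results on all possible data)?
No, not equivalent

Query 1 returns: [('Oscar',)]
Query 2 returns: [('Oscar',), ('Dave',)]

Reason: > vs >= gives different results when gpa = 3.77 exists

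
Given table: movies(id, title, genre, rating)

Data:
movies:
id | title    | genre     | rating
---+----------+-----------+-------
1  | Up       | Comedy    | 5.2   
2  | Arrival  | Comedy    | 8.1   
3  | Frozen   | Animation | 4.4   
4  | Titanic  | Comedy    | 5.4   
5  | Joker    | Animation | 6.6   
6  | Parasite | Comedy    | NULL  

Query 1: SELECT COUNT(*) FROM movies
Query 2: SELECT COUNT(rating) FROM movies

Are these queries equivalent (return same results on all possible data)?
No, not equivalent

Query 1 returns: [(6,)]
Query 2 returns: [(5,)]

Reason: COUNT(*) includes NULLs, COUNT(column) excludes them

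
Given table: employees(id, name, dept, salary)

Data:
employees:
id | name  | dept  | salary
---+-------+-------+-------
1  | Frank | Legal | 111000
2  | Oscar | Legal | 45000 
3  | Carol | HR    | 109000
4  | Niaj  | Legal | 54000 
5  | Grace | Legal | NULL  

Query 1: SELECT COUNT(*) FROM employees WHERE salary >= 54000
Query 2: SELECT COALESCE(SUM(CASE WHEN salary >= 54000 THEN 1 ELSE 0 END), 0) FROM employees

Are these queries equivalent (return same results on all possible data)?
Yes, equivalent

Both queries return: [(3,)]

Reason: COUNT with WHERE vs conditional SUM (COALESCE handles empty-table NULL)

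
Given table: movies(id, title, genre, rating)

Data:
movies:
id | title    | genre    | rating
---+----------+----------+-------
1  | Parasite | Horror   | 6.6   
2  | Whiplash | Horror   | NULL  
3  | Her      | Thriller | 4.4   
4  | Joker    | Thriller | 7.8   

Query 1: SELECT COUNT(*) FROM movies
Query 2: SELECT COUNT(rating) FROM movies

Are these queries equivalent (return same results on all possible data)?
No, not equivalent

Query 1 returns: [(4,)]
Query 2 returns: [(3,)]

Reason: COUNT(*) includes NULLs, COUNT(column) excludes them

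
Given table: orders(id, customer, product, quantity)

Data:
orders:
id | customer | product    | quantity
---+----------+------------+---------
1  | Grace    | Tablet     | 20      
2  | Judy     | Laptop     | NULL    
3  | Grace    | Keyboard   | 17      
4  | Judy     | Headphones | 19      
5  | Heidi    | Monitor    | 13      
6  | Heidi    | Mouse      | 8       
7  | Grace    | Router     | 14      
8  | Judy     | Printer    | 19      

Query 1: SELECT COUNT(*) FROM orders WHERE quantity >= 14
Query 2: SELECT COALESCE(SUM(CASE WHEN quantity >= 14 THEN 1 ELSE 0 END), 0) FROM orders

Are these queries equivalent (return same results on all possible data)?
Yes, equivalent

Both queries return: [(5,)]

Reason: COUNT with WHERE vs conditional SUM (COALESCE handles empty-table NULL)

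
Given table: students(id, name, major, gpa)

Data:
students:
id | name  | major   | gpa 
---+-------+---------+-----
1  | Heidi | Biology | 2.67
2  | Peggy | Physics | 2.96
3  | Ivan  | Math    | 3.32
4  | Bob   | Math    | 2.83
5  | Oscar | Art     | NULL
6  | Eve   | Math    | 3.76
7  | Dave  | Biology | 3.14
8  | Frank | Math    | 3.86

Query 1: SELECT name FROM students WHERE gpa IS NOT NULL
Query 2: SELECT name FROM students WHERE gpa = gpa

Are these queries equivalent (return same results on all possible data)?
Yes, equivalent

Both queries return: [('Bob',), ('Dave',), ('Eve',), ('Frank',), ('Heidi',), ('Ivan',), ('Peggy',)]

Reason: IS NOT NULL vs self-equality (both exclude NULLs)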